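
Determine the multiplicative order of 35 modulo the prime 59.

29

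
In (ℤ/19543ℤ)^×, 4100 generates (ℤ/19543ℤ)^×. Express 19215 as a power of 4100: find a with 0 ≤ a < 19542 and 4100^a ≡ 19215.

Baby-step giant-step with m = ceil(sqrt(19542)) = 140.
Baby table (4100^j mod 19543 for j=0..139):
  0:1  1:4100  2:3020  3:11281  4:13362  5:5171  6:16488  7:1563
  8:17739  9:10397  10:4417  11:12882  12:11014  13:13070  14:94  15:14083
  16:10278  17:5092  18:5276  19:17042  20:5975  21:10121  22:6311  23:168
  24:4795  25:18785  26:19080  27:16914  28:8836  29:14421  30:8525  31:9616
  32:7369  33:18965  34:14446  35:13310  36:6944  37:15792  38:1241  39:6920
  40:15107  41:6933  42:9778  43:7107  44:87  45:4926  46:8681  47:4297
  48:9457  49:388  50:7817  51:18723  52:18939  53:5561  54:12962  55:6783
  56:611  57:3596  58:8178  59:13555  60:14751  61:13058  62:9523  63:16929
  64:11707  65:1092  66:1853  67:14616  68:6762  69:12226  70:18348  71:5793
  72:6555  73:3875  74:18584  75:15786  76:15727  77:8343  78:6050  79:4933
  80:17838  81:5894  82:10252  83:15750  84:4928  85:16881  86:10337  87:12476
  88:7569  89:18159  90:12613  91:2522  92:1953  93:14213  94:15617  95:6832
  96:6081  97:14775  98:13743  99:3831  100:14071  101:164  102:7938  103:6705
  104:13042  105:2552  106:7695  107:7098  108:2273  109:16832  110:4867  111:1297
  112:2004  113:8340  114:13293  115:15416  116:3538  117:4894  118:14282  119:5372
  120:239  121:2750  122:18232  123:18768  124:8009  125:4660  126:12489  127:2240
  128:18333  129:2922  130:341  131:10547  132:13584  133:16393  134:2923  135:4441
  136:13567  137:5322  138:10212  139:8094
Giant step factor: 4100^(-140) ≡ 14622 (mod 19543).
Scan 19215·14622^i mod 19543 for i = 0, 1, …:
  i=0: 19215   i=1: 11562   i=2: 12614   i=3: 14617
  i=4: 7526   i=5: 18082   i=6: 17300   i=7: 15551
  i=8: 3917   i=9: 13384     …   i=72: 18004
  i=73: 10278
Match at i=73, j=16: a = 73·140 + 16 = 10236.

10236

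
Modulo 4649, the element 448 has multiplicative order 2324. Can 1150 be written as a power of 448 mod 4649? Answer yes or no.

yes

1150 ∈ ⟨448⟩ iff 1150^2324 ≡ 1 (mod 4649), since |⟨448⟩| = 2324.
1150^2324 mod 4649 = 1.
Since 1 = 1, 1150 lies in the subgroup.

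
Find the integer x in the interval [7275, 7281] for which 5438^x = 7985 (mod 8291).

Compute 5438^7275 mod 8291 = 4498, then multiply by 5438 repeatedly:
  5438^7275=4498  5438^7276=1674  5438^7277=7985
Found 7985 at exponent 7277.

7277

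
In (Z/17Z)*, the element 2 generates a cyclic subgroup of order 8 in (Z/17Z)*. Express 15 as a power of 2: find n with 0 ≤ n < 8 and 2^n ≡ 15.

5

Successive powers of 2 modulo 17:
  2^0=1  2^1=2  2^2=4  2^3=8  2^4=16  2^5=15
So 2^5 ≡ 15 (mod 17), giving n = 5.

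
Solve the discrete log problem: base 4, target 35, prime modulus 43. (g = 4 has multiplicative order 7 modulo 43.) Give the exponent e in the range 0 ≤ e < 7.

5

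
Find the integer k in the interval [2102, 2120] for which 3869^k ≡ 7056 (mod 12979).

2118

Compute 3869^2102 mod 12979 = 10166, then multiply by 3869 repeatedly:
  3869^2102=10166  3869^2103=5884  3869^2104=30  3869^2105=12238  3869^2106=1430
  3869^2107=3616  3869^2108=11921  3869^2109=7962  3869^2110=5811  3869^2111=3131
  3869^2112=4432  3869^2113=2149  3869^2114=7921  3869^2115=2930  3869^2116=5503
  3869^2117=5547  3869^2118=7056
Found 7056 at exponent 2118.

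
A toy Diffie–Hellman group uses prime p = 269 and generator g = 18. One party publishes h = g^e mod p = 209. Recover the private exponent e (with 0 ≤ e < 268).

Baby-step giant-step with m = ceil(sqrt(268)) = 17.
Baby table (18^j mod 269 for j=0..16):
  0:1  1:18  2:55  3:183  4:66  5:112  6:133  7:242
  8:52  9:129  10:170  11:101  12:204  13:175  14:191  15:210
  16:14
Giant step factor: 18^(-17) ≡ 174 (mod 269).
Scan 209·174^i mod 269 for i = 0, 1, …:
  i=0: 209   i=1: 51   i=2: 266   i=3: 16
  i=4: 94   i=5: 216   i=6: 193   i=7: 226
  i=8: 50   i=9: 92   i=10: 137   i=11: 166
  i=12: 101
Match at i=12, j=11: e = 12·17 + 11 = 215.

215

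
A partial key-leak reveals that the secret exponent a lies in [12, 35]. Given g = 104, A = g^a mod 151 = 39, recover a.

Compute 104^12 mod 151 = 9, then multiply by 104 repeatedly:
  104^12=9  104^13=30  104^14=100  104^15=132  104^16=138
  104^17=7  104^18=124  104^19=61  104^20=2  104^21=57
  104^22=39
Found 39 at exponent 22.

22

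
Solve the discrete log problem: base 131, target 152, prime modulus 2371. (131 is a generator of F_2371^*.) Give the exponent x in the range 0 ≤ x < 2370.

103

Baby-step giant-step with m = ceil(sqrt(2370)) = 49.
Baby table (131^j mod 2371 for j=0..48):
  0:1  1:131  2:564  3:383  4:382  5:251  6:2058  7:1675
  8:1293  9:1042  10:1355  11:2051  12:758  13:2087  14:732  15:1052
  16:294  17:578  18:2217  19:1165  20:871  21:293  22:447  23:1653
  24:782  25:489  26:42  27:760  28:2349  29:1860  30:1818  31:1058
  32:1080  33:1591  34:2144  35:1086  36:6  37:786  38:1013  39:2298
  40:2292  41:1506  42:493  43:566  44:645  45:1510  46:1017  47:451
  48:2177
Giant step factor: 131^(-49) ≡ 1429 (mod 2371).
Scan 152·1429^i mod 2371 for i = 0, 1, …:
  i=0: 152   i=1: 1447   i=2: 251
Match at i=2, j=5: x = 2·49 + 5 = 103.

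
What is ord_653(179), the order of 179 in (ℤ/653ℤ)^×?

163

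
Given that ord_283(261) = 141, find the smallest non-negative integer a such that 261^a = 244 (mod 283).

72

Baby-step giant-step with m = ceil(sqrt(141)) = 12.
Baby table (261^j mod 283 for j=0..11):
  0:1  1:261  2:201  3:106  4:215  5:81  6:199  7:150
  8:96  9:152  10:52  11:271
Giant step factor: 261^(-12) ≡ 134 (mod 283).
Scan 244·134^i mod 283 for i = 0, 1, …:
  i=0: 244   i=1: 151   i=2: 141   i=3: 216
  i=4: 78   i=5: 264   i=6: 1
Match at i=6, j=0: a = 6·12 + 0 = 72.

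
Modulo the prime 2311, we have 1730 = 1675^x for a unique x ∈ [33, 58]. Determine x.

37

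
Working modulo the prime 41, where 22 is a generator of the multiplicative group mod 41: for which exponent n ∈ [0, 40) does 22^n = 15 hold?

Successive powers of 22 modulo 41:
  22^0=1  22^1=22  22^2=33  22^3=29  22^4=23  22^5=14
  22^6=21  22^7=11  22^8=37  22^9=35  22^10=32  22^11=7
  22^12=31  22^13=26  22^14=39  22^15=38  22^16=16  22^17=24
  22^18=36  22^19=13  22^20=40  22^21=19  22^22=8  22^23=12
  22^24=18  22^25=27  22^26=20  22^27=30  22^28=4  22^29=6
  22^30=9  22^31=34  22^32=10  22^33=15
So 22^33 ≡ 15 (mod 41), giving n = 33.

33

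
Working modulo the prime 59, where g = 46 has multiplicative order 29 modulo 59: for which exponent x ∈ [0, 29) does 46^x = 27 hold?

Successive powers of 46 modulo 59:
  46^0=1  46^1=46  46^2=51  46^3=45  46^4=5  46^5=53
  46^6=19  46^7=48  46^8=25  46^9=29  46^10=36  46^11=4
  46^12=7  46^13=27
So 46^13 ≡ 27 (mod 59), giving x = 13.

13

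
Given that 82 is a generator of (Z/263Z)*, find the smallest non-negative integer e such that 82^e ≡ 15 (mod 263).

61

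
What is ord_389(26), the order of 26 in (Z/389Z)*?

The order of 26 must divide p − 1 = 388 = 2^2 · 97.
Divisors: 1, 2, 4, 97, 194, 388.
Check each in increasing order: 26^1 ≡ 26;  26^2 ≡ 287;  26^4 ≡ 290;  26^97 ≡ 115;  26^194 ≡ 388;  26^388 ≡ 1.
Smallest exponent giving 1 is 388.

388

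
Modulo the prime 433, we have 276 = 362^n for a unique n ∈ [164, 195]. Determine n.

Compute 362^164 mod 433 = 312, then multiply by 362 repeatedly:
  362^164=312  362^165=364  362^166=136  362^167=303  362^168=137
  362^169=232  362^170=415  362^171=412  362^172=192  362^173=224
  362^174=117  362^175=353  362^176=51  362^177=276
Found 276 at exponent 177.

177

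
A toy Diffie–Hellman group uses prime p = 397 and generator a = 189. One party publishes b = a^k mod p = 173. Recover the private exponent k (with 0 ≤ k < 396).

250

Baby-step giant-step with m = ceil(sqrt(396)) = 20.
Baby table (189^j mod 397 for j=0..19):
  0:1  1:189  2:388  3:284  4:81  5:223  6:65  7:375
  8:209  9:198  10:104  11:203  12:255  13:158  14:87  15:166
  16:11  17:94  18:298  19:345
Giant step factor: 189^(-20) ≡ 176 (mod 397).
Scan 173·176^i mod 397 for i = 0, 1, …:
  i=0: 173   i=1: 276   i=2: 142   i=3: 378
  i=4: 229   i=5: 207   i=6: 305   i=7: 85
  i=8: 271   i=9: 56   i=10: 328   i=11: 163
  i=12: 104
Match at i=12, j=10: k = 12·20 + 10 = 250.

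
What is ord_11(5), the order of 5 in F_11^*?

The order of 5 must divide p − 1 = 10 = 2 · 5.
Divisors: 1, 2, 5, 10.
Check each in increasing order: 5^1 ≡ 5;  5^2 ≡ 3;  5^5 ≡ 1.
Smallest exponent giving 1 is 5.

5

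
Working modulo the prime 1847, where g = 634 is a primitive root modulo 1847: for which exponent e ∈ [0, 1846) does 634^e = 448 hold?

542

Baby-step giant-step with m = ceil(sqrt(1846)) = 43.
Baby table (634^j mod 1847 for j=0..42):
  0:1  1:634  2:1157  3:279  4:1421  5:1425  6:267  7:1201
  8:470  9:613  10:772  11:1840  12:1103  13:1136  14:1741  15:1135
  16:1107  17:1825  18:828  19:404  20:1250  21:137  22:49  23:1514
  24:1283  25:742  26:1290  27:1486  28:154  29:1592  30:866  31:485
  32:888  33:1504  34:484  35:254  36:347  37:205  38:680  39:769
  40:1785  41:1326  42:299
Giant step factor: 634^(-43) ≡ 1048 (mod 1847).
Scan 448·1048^i mod 1847 for i = 0, 1, …:
  i=0: 448   i=1: 366   i=2: 1239   i=3: 31
  i=4: 1089   i=5: 1673   i=6: 501   i=7: 500
  i=8: 1299   i=9: 113   i=10: 216   i=11: 1034
  i=12: 1290
Match at i=12, j=26: e = 12·43 + 26 = 542.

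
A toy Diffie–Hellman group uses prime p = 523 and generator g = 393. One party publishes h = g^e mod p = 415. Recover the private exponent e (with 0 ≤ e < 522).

Baby-step giant-step with m = ceil(sqrt(522)) = 23.
Baby table (393^j mod 523 for j=0..22):
  0:1  1:393  2:164  3:123  4:223  5:298  6:485  7:233
  8:44  9:33  10:417  11:182  12:398  13:37  14:420  15:315
  16:367  17:406  18:43  19:163  20:253  21:59  22:175
Giant step factor: 393^(-23) ≡ 2 (mod 523).
Scan 415·2^i mod 523 for i = 0, 1, …:
  i=0: 415   i=1: 307   i=2: 91   i=3: 182
Match at i=3, j=11: e = 3·23 + 11 = 80.

80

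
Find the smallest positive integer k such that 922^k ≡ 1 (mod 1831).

The order of 922 must divide p − 1 = 1830 = 2 · 3 · 5 · 61.
Divisors: 1, 2, 3, 5, 6, 10, 15, 30, 61, 122, 183, 305, 366, 610, 915, 1830.
Check each in increasing order: 922^1 ≡ 922;  922^2 ≡ 500;  922^3 ≡ 1419;  922^5 ≡ 903;  922^6 ≡ 1292;  922^10 ≡ 614;  922^15 ≡ 1480;  922^30 ≡ 524;  922^61 ≡ 1350;  922^122 ≡ 655;  922^183 ≡ 1708;  922^305 ≡ 1830;  922^366 ≡ 481;  922^610 ≡ 1.
Smallest exponent giving 1 is 610.

610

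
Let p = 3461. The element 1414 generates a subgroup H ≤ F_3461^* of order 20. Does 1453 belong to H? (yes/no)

yes

1453 ∈ ⟨1414⟩ iff 1453^20 ≡ 1 (mod 3461), since |⟨1414⟩| = 20.
1453^20 mod 3461 = 1.
Since 1 = 1, 1453 lies in the subgroup.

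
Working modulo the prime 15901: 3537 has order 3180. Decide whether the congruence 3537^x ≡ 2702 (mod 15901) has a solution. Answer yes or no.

no

2702 ∈ ⟨3537⟩ iff 2702^3180 ≡ 1 (mod 15901), since |⟨3537⟩| = 3180.
2702^3180 mod 15901 = 10672.
Since 10672 ≠ 1, 2702 does not lie in the subgroup.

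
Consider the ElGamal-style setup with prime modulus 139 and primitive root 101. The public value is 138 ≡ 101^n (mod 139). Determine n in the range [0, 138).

69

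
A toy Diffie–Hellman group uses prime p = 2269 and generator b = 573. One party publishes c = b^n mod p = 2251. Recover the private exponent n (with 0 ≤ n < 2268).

Baby-step giant-step with m = ceil(sqrt(2268)) = 48.
Baby table (573^j mod 2269 for j=0..47):
  0:1  1:573  2:1593  3:651  4:907  5:110  6:1767  7:517
  8:1271  9:2203  10:755  11:1505  12:145  13:1401  14:1816  15:1366
  16:2182  17:67  18:2087  19:88  20:506  21:1775  22:563  23:401
  24:604  25:1204  26:116  27:667  28:999  29:639  30:838  31:1415
  32:762  33:978  34:2220  35:1420  36:1358  37:2136  38:937  39:1417
  40:1908  41:1895  42:1253  43:965  44:1578  45:1132  46:1971  47:1690
Giant step factor: 573^(-48) ≡ 382 (mod 2269).
Scan 2251·382^i mod 2269 for i = 0, 1, …:
  i=0: 2251   i=1: 2200   i=2: 870   i=3: 1066
  i=4: 1061   i=5: 1420
Match at i=5, j=35: n = 5·48 + 35 = 275.

275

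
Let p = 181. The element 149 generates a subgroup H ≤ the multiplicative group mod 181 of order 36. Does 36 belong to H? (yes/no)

no

36 ∈ ⟨149⟩ iff 36^36 ≡ 1 (mod 181), since |⟨149⟩| = 36.
36^36 mod 181 = 135.
Since 135 ≠ 1, 36 does not lie in the subgroup.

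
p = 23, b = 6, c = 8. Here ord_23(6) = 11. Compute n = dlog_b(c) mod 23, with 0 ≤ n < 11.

4

Successive powers of 6 modulo 23:
  6^0=1  6^1=6  6^2=13  6^3=9  6^4=8
So 6^4 ≡ 8 (mod 23), giving n = 4.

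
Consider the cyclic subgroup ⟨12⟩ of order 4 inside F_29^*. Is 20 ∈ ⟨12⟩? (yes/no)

no

⟨12⟩ has order 4; its elements mod 29 are {1, 12, 17, 28}.
20 is not in this set.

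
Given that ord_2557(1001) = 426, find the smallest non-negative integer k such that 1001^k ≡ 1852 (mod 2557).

Baby-step giant-step with m = ceil(sqrt(426)) = 21.
Baby table (1001^j mod 2557 for j=0..20):
  0:1  1:1001  2:2214  3:1852  4:27  5:1457  6:967  7:1421
  8:729  9:984  10:539  11:12  12:1784  13:998  14:1768  15:324
  16:2142  17:1376  18:1710  19:1077  20:1580
Giant step factor: 1001^(-21) ≡ 2049 (mod 2557).
Scan 1852·2049^i mod 2557 for i = 0, 1, …:
  i=0: 1852
Match at i=0, j=3: k = 0·21 + 3 = 3.

3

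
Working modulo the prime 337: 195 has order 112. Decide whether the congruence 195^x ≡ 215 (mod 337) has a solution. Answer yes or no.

yes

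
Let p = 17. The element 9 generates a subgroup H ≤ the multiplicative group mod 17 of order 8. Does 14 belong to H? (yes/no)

⟨9⟩ has order 8; its elements mod 17 are {1, 2, 4, 8, 9, 13, 15, 16}.
14 is not in this set.

no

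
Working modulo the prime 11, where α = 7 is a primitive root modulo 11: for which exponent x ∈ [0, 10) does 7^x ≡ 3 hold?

Successive powers of 7 modulo 11:
  7^0=1  7^1=7  7^2=5  7^3=2  7^4=3
So 7^4 ≡ 3 (mod 11), giving x = 4.

4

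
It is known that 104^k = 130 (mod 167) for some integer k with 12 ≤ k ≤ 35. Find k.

Compute 104^12 mod 167 = 154, then multiply by 104 repeatedly:
  104^12=154  104^13=151  104^14=6  104^15=123  104^16=100
  104^17=46  104^18=108  104^19=43  104^20=130
Found 130 at exponent 20.

20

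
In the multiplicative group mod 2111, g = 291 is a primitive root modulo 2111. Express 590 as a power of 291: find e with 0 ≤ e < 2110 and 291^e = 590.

Baby-step giant-step with m = ceil(sqrt(2110)) = 46.
Baby table (291^j mod 2111 for j=0..45):
  0:1  1:291  2:241  3:468  4:1084  5:905  6:1591  7:672
  8:1340  9:1516  10:2068  11:153  12:192  13:986  14:1941  15:1194
  16:1250  17:658  18:1488  19:253  20:1849  21:1865  22:188  23:1933
  24:977  25:1433  26:1136  27:1260  28:1457  29:1787  30:711  31:23
  32:360  33:1321  34:209  35:1711  36:1816  37:706  38:679  39:1266
  40:1092  41:1122  42:1408  43:194  44:1568  45:312
Giant step factor: 291^(-46) ≡ 1000 (mod 2111).
Scan 590·1000^i mod 2111 for i = 0, 1, …:
  i=0: 590   i=1: 1031   i=2: 832   i=3: 266
  i=4: 14   i=5: 1334   i=6: 1959   i=7: 2103
  i=8: 444   i=9: 690     …   i=42: 1895
  i=43: 1433
Match at i=43, j=25: e = 43·46 + 25 = 2003.

2003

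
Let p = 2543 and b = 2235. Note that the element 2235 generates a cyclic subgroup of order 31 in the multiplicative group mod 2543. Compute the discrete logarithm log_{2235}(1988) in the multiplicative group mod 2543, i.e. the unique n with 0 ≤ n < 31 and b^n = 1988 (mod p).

15

Successive powers of 2235 modulo 2543:
  2235^0=1  2235^1=2235  2235^2=773  2235^3=958  2235^4=2467  2235^5=521
  2235^6=2284  2235^7=939  2235^8=690  2235^9=1092  2235^10=1883  2235^11=2383
  2235^12=963  2235^13=927  2235^14=1843  2235^15=1988
So 2235^15 ≡ 1988 (mod 2543), giving n = 15.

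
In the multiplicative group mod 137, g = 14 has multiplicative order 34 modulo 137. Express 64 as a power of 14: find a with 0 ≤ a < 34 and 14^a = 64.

9

Successive powers of 14 modulo 137:
  14^0=1  14^1=14  14^2=59  14^3=4  14^4=56  14^5=99
  14^6=16  14^7=87  14^8=122  14^9=64
So 14^9 ≡ 64 (mod 137), giving a = 9.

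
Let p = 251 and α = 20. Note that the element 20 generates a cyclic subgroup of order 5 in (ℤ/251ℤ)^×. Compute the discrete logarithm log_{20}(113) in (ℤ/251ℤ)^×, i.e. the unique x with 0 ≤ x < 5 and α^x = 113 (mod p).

Successive powers of 20 modulo 251:
  20^0=1  20^1=20  20^2=149  20^3=219  20^4=113
So 20^4 ≡ 113 (mod 251), giving x = 4.

4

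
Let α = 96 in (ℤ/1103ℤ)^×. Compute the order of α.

The order of 96 must divide p − 1 = 1102 = 2 · 19 · 29.
Divisors: 1, 2, 19, 29, 38, 58, 551, 1102.
Check each in increasing order: 96^1 ≡ 96;  96^2 ≡ 392;  96^19 ≡ 8;  96^29 ≡ 501;  96^38 ≡ 64;  96^58 ≡ 620;  96^551 ≡ 1.
Smallest exponent giving 1 is 551.

551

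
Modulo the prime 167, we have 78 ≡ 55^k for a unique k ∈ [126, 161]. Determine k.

Compute 55^126 mod 167 = 25, then multiply by 55 repeatedly:
  55^126=25  55^127=39  55^128=141  55^129=73  55^130=7
  55^131=51  55^132=133  55^133=134  55^134=22  55^135=41
  55^136=84  55^137=111  55^138=93  55^139=105  55^140=97
  55^141=158  55^142=6  55^143=163  55^144=114  55^145=91
  55^146=162  55^147=59  55^148=72  55^149=119  55^150=32
  55^151=90  55^152=107  55^153=40  55^154=29  55^155=92
  55^156=50  55^157=78
Found 78 at exponent 157.

157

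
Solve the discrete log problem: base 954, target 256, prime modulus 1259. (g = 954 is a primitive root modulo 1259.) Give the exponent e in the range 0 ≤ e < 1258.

22

Baby-step giant-step with m = ceil(sqrt(1258)) = 36.
Baby table (954^j mod 1259 for j=0..35):
  0:1  1:954  2:1118  3:199  4:996  5:898  6:572  7:541
  8:1183  9:518  10:644  11:1243  12:1103  13:997  14:593  15:431
  16:740  17:920  18:157  19:1216  20:525  21:1027  22:256  23:1237
  24:415  25:584  26:658  27:750  28:388  29:6  30:688  31:413
  32:1194  33:940  34:352  35:914
Giant step factor: 954^(-36) ≡ 147 (mod 1259).
Scan 256·147^i mod 1259 for i = 0, 1, …:
  i=0: 256
Match at i=0, j=22: e = 0·36 + 22 = 22.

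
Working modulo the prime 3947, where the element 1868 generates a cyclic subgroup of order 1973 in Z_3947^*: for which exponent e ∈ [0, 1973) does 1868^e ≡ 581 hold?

Baby-step giant-step with m = ceil(sqrt(1973)) = 45.
Baby table (1868^j mod 3947 for j=0..44):
  0:1  1:1868  2:276  3:2458  4:1183  5:3471  6:2854  7:2822
  8:2251  9:1313  10:1597  11:3211  12:2655  13:2108  14:2585  15:1599
  16:3000  17:3207  18:3077  19:1004  20:647  21:814  22:957  23:3632
  24:3630  25:3841  26:3289  27:2320  28:3901  29:906  30:3092  31:1395
  32:840  33:2161  34:2914  35:439  36:3023  37:2754  38:1531  39:2280
  40:227  41:1707  42:3447  43:1439  44:145
Giant step factor: 1868^(-45) ≡ 2917 (mod 3947).
Scan 581·2917^i mod 3947 for i = 0, 1, …:
  i=0: 581   i=1: 1514   i=2: 3592   i=3: 2526
  i=4: 3240   i=5: 1962   i=6: 4   i=7: 3774
  i=8: 575   i=9: 3747     …   i=26: 201
  i=27: 2161
Match at i=27, j=33: e = 27·45 + 33 = 1248.

1248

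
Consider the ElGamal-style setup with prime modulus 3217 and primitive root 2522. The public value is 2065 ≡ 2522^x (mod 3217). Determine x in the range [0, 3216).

2296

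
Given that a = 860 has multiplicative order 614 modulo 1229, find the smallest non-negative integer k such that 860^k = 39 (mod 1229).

67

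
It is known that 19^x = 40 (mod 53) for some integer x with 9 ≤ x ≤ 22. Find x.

14

Compute 19^9 mod 53 = 48, then multiply by 19 repeatedly:
  19^9=48  19^10=11  19^11=50  19^12=49  19^13=30
  19^14=40
Found 40 at exponent 14.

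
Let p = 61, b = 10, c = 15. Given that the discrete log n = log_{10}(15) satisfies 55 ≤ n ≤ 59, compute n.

Compute 10^55 mod 61 = 32, then multiply by 10 repeatedly:
  10^55=32  10^56=15
Found 15 at exponent 56.

56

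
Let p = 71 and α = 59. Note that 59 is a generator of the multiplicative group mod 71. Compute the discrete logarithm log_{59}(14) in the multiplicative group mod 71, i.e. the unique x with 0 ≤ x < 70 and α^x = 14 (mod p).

Baby-step giant-step with m = ceil(sqrt(70)) = 9.
Baby table (59^j mod 71 for j=0..8):
  0:1  1:59  2:2  3:47  4:4  5:23  6:8  7:46
  8:16
Giant step factor: 59^(-9) ≡ 44 (mod 71).
Scan 14·44^i mod 71 for i = 0, 1, …:
  i=0: 14   i=1: 48   i=2: 53   i=3: 60
  i=4: 13   i=5: 4
Match at i=5, j=4: x = 5·9 + 4 = 49.

49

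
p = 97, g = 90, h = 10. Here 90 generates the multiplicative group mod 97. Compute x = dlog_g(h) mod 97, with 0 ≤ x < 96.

Baby-step giant-step with m = ceil(sqrt(96)) = 10.
Baby table (90^j mod 97 for j=0..9):
  0:1  1:90  2:49  3:45  4:73  5:71  6:85  7:84
  8:91  9:42
Giant step factor: 90^(-10) ≡ 32 (mod 97).
Scan 10·32^i mod 97 for i = 0, 1, …:
  i=0: 10   i=1: 29   i=2: 55   i=3: 14
  i=4: 60   i=5: 77   i=6: 39   i=7: 84
Match at i=7, j=7: x = 7·10 + 7 = 77.

77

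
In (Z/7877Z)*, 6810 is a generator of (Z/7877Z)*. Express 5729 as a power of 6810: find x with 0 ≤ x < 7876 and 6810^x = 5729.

6253

Baby-step giant-step with m = ceil(sqrt(7876)) = 89.
Baby table (6810^j mod 7877 for j=0..88):
  0:1  1:6810  2:4201  3:7423  4:3921  5:6857  6:1314  7:68
  8:6214  9:2096  10:636  11:6687  12:1533  13:2705  14:4624  15:5071
  16:742  17:3863  18:5727  19:1843  20:2769  21:7229  22:6117  23:3194
  24:2743  25:3463  26:7169  27:7121  28:3198  29:6352  30:4513  31:5353
  32:7051  33:6995  34:3731  35:4785  36:6578  37:7558  38:1662  39:6848
  40:3040  41:1644  42:2423  43:6192  44:1939  45:2738  46:921  47:1918
  48:1514  49:7224  50:3575  51:5820  52:5013  53:7489  54:4392  55:551
  56:2858  57:6790  58:1910  59:2173  60:5124  61:7207  62:5960  63:5296
  64:4854  65:3848  66:5978  67:1844  68:1702  69:3553  70:5663  71:7115
  72:1723  73:4777  74:7237  75:5458  76:5294  77:6988  78:3323  79:6886
  80:1879  81:3742  82:925  83:5527  84:2564  85:5408  86:3505  87:1740
  88:2392
Giant step factor: 6810^(-89) ≡ 1426 (mod 7877).
Scan 5729·1426^i mod 7877 for i = 0, 1, …:
  i=0: 5729   i=1: 1105   i=2: 330   i=3: 5837
  i=4: 5450   i=5: 4978   i=6: 1451   i=7: 5352
  i=8: 7016   i=9: 1026     …   i=69: 7592
  i=70: 3194
Match at i=70, j=23: x = 70·89 + 23 = 6253.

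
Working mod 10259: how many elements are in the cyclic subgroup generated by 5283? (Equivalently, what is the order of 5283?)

10258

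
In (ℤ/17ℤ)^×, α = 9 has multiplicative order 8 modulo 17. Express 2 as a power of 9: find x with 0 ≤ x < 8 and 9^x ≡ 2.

7

Successive powers of 9 modulo 17:
  9^0=1  9^1=9  9^2=13  9^3=15  9^4=16  9^5=8
  9^6=4  9^7=2
So 9^7 ≡ 2 (mod 17), giving x = 7.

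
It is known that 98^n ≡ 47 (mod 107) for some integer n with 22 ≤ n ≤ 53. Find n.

30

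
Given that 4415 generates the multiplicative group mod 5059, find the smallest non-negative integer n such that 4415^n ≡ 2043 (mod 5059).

Baby-step giant-step with m = ceil(sqrt(5058)) = 72.
Baby table (4415^j mod 5059 for j=0..71):
  0:1  1:4415  2:4957  3:4980  4:286  5:2999  6:1182  7:2701
  8:852  9:2743  10:4158  11:3518  12:840  13:353  14:323  15:4466
  16:2467  17:4837  18:1316  19:2408  20:2361  21:2275  22:2010  23:664
  24:2399  25:3098  26:3193  27:2721  28:3149  29:703  30:2578  31:4179
  32:112  33:3757  34:3753  35:1270  36:1678  37:1994  38:850  39:4031
  40:4362  41:3676  42:268  43:4473  44:3018  45:4123  46:763  47:4410
  48:3118  49:431  50:681  51:1569  52:1364  53:1850  54:2524  55:3542
  56:561  57:2964  58:3486  59:1212  60:3617  61:2851  62:373  63:2620
  64:2426  65:887  66:439  67:588  68:753  69:732  70:4138  71:1221
Giant step factor: 4415^(-72) ≡ 599 (mod 5059).
Scan 2043·599^i mod 5059 for i = 0, 1, …:
  i=0: 2043   i=1: 4538   i=2: 1579   i=3: 4847
  i=4: 4546   i=5: 1312   i=6: 1743   i=7: 1903
  i=8: 1622   i=9: 250     …   i=65: 3722
  i=66: 3518
Match at i=66, j=11: n = 66·72 + 11 = 4763.

4763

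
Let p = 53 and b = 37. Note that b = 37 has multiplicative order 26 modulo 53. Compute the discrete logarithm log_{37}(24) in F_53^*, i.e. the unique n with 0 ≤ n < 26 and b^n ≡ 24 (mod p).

18

Successive powers of 37 modulo 53:
  37^0=1  37^1=37  37^2=44  37^3=38  37^4=28  37^5=29
  37^6=13  37^7=4  37^8=42  37^9=17  37^10=46  37^11=6
  37^12=10  37^13=52  37^14=16  37^15=9  37^16=15  37^17=25
  37^18=24
So 37^18 ≡ 24 (mod 53), giving n = 18.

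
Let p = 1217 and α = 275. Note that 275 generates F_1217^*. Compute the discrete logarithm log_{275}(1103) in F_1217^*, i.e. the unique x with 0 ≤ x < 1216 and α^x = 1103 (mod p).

Baby-step giant-step with m = ceil(sqrt(1216)) = 35.
Baby table (275^j mod 1217 for j=0..34):
  0:1  1:275  2:171  3:779  4:33  5:556  6:775  7:150
  8:1089  9:93  10:18  11:82  12:644  13:635  14:594  15:272
  16:563  17:266  18:130  19:457  20:324  21:259  22:639  23:477
  24:956  25:28  26:398  27:1137  28:1123  29:924  30:964  31:1011
  32:549  33:67  34:170
Giant step factor: 275^(-35) ≡ 1118 (mod 1217).
Scan 1103·1118^i mod 1217 for i = 0, 1, …:
  i=0: 1103   i=1: 333   i=2: 1109   i=3: 956
Match at i=3, j=24: x = 3·35 + 24 = 129.

129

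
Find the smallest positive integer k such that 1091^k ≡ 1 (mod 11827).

5913

The order of 1091 must divide p − 1 = 11826 = 2 · 3^4 · 73.
Divisors: 1, 2, 3, 6, 9, 18, 27, 54, 73, 81, 146, 162, 219, 438, 657, 1314, 1971, 3942, 5913, 11826.
Check each in increasing order: 1091^1 ≡ 1091;  1091^2 ≡ 7581;  1091^3 ≡ 3798;  1091^6 ≡ 7691;  1091^9 ≡ 9555;  1091^18 ≡ 5412;  1091^27 ≡ 4016;  1091^54 ≡ 8055;  1091^73 ≡ 11032;  1091^81 ≡ 2035;  1091^146 ≡ 5194;  1091^162 ≡ 1775;  1091^219 ≡ 10220;  1091^438 ≡ 4163;  1091^657 ≡ 4141;  1091^1314 ≡ 10558;  1091^1971 ≡ 8086;  1091^3942 ≡ 3740;  1091^5913 ≡ 1.
Smallest exponent giving 1 is 5913.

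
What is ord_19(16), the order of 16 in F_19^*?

9

The order of 16 must divide p − 1 = 18 = 2 · 3^2.
Divisors: 1, 2, 3, 6, 9, 18.
Check each in increasing order: 16^1 ≡ 16;  16^2 ≡ 9;  16^3 ≡ 11;  16^6 ≡ 7;  16^9 ≡ 1.
Smallest exponent giving 1 is 9.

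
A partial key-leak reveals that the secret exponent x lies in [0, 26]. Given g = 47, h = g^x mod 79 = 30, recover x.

Compute 47^0 mod 79 = 1, then multiply by 47 repeatedly:
  47^0=1  47^1=47  47^2=76  47^3=17  47^4=9
  47^5=28  47^6=52  47^7=74  47^8=2  47^9=15
  47^10=73  47^11=34  47^12=18  47^13=56  47^14=25
  47^15=69  47^16=4  47^17=30
Found 30 at exponent 17.

17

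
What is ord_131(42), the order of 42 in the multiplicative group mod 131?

The order of 42 must divide p − 1 = 130 = 2 · 5 · 13.
Divisors: 1, 2, 5, 10, 13, 26, 65, 130.
Check each in increasing order: 42^1 ≡ 42;  42^2 ≡ 61;  42^5 ≡ 130;  42^10 ≡ 1.
Smallest exponent giving 1 is 10.

10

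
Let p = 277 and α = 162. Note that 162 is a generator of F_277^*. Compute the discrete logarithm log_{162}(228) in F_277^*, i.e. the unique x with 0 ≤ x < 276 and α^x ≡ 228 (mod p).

22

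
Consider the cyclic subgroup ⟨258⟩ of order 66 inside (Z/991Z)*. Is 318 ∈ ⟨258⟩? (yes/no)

318 ∈ ⟨258⟩ iff 318^66 ≡ 1 (mod 991), since |⟨258⟩| = 66.
318^66 mod 991 = 1.
Since 1 = 1, 318 lies in the subgroup.

yes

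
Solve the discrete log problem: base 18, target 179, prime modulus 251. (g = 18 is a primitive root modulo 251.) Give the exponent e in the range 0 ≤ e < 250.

Baby-step giant-step with m = ceil(sqrt(250)) = 16.
Baby table (18^j mod 251 for j=0..15):
  0:1  1:18  2:73  3:59  4:58  5:40  6:218  7:159
  8:101  9:61  10:94  11:186  12:85  13:24  14:181  15:246
Giant step factor: 18^(-16) ≡ 198 (mod 251).
Scan 179·198^i mod 251 for i = 0, 1, …:
  i=0: 179   i=1: 51   i=2: 58
Match at i=2, j=4: e = 2·16 + 4 = 36.

36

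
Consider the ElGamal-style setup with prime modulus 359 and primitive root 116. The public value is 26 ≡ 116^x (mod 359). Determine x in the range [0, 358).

Baby-step giant-step with m = ceil(sqrt(358)) = 19.
Baby table (116^j mod 359 for j=0..18):
  0:1  1:116  2:173  3:323  4:132  5:234  6:219  7:274
  8:192  9:14  10:188  11:268  12:214  13:53  14:45  15:194
  16:246  17:175  18:196
Giant step factor: 116^(-19) ≡ 178 (mod 359).
Scan 26·178^i mod 359 for i = 0, 1, …:
  i=0: 26   i=1: 320   i=2: 238   i=3: 2
  i=4: 356   i=5: 184   i=6: 83   i=7: 55
  i=8: 97   i=9: 34     …   i=14: 213
  i=15: 219
Match at i=15, j=6: x = 15·19 + 6 = 291.

291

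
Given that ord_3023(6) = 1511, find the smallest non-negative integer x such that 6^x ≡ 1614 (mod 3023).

459

Baby-step giant-step with m = ceil(sqrt(1511)) = 39.
Baby table (6^j mod 3023 for j=0..38):
  0:1  1:6  2:36  3:216  4:1296  5:1730  6:1311  7:1820
  8:1851  9:2037  10:130  11:780  12:1657  13:873  14:2215  15:1198
  16:1142  17:806  18:1813  19:1809  20:1785  21:1641  22:777  23:1639
  24:765  25:1567  26:333  27:1998  28:2919  29:2399  30:2302  31:1720
  32:1251  33:1460  34:2714  35:1169  36:968  37:2785  38:1595
Giant step factor: 6^(-39) ≡ 2667 (mod 3023).
Scan 1614·2667^i mod 3023 for i = 0, 1, …:
  i=0: 1614   i=1: 2809   i=2: 609   i=3: 852
  i=4: 2011   i=5: 535   i=6: 3012   i=7: 893
  i=8: 2530   i=9: 174   i=10: 1539   i=11: 2302
Match at i=11, j=30: x = 11·39 + 30 = 459.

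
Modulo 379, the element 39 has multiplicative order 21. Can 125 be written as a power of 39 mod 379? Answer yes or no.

yes

125 ∈ ⟨39⟩ iff 125^21 ≡ 1 (mod 379), since |⟨39⟩| = 21.
125^21 mod 379 = 1.
Since 1 = 1, 125 lies in the subgroup.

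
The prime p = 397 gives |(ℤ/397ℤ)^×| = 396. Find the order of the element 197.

396

The order of 197 must divide p − 1 = 396 = 2^2 · 3^2 · 11.
Divisors: 1, 2, 3, 4, 6, 9, 11, 12, 18, 22, 33, 36, 44, 66, 99, 132, 198, 396.
Check each in increasing order: 197^1 ≡ 197;  197^2 ≡ 300;  197^3 ≡ 344;  197^4 ≡ 278;  197^6 ≡ 30;  197^9 ≡ 395;  197^11 ≡ 194;  197^12 ≡ 106;  197^18 ≡ 4;  197^22 ≡ 318;  197^33 ≡ 157;  197^36 ≡ 16;  197^44 ≡ 286;  197^66 ≡ 35;  197^99 ≡ 334;  197^132 ≡ 34;  197^198 ≡ 396;  197^396 ≡ 1.
Smallest exponent giving 1 is 396.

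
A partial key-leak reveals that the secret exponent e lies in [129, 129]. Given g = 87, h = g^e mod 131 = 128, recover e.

129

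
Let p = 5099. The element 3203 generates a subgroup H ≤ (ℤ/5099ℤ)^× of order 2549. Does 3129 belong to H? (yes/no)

yes

3129 ∈ ⟨3203⟩ iff 3129^2549 ≡ 1 (mod 5099), since |⟨3203⟩| = 2549.
3129^2549 mod 5099 = 1.
Since 1 = 1, 3129 lies in the subgroup.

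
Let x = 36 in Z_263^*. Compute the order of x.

131

The order of 36 must divide p − 1 = 262 = 2 · 131.
Divisors: 1, 2, 131, 262.
Check each in increasing order: 36^1 ≡ 36;  36^2 ≡ 244;  36^131 ≡ 1.
Smallest exponent giving 1 is 131.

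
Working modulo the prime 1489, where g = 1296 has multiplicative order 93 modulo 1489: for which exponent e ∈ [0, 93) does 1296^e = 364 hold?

82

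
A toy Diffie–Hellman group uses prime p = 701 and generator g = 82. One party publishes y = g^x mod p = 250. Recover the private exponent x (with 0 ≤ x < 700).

205

Baby-step giant-step with m = ceil(sqrt(700)) = 27.
Baby table (82^j mod 701 for j=0..26):
  0:1  1:82  2:415  3:382  4:480  5:104  6:116  7:399
  8:472  9:149  10:301  11:147  12:137  13:18  14:74  15:460
  16:567  17:228  18:470  19:686  20:172  21:84  22:579  23:511
  24:543  25:363  26:324
Giant step factor: 82^(-27) ≡ 10 (mod 701).
Scan 250·10^i mod 701 for i = 0, 1, …:
  i=0: 250   i=1: 397   i=2: 465   i=3: 444
  i=4: 234   i=5: 237   i=6: 267   i=7: 567
Match at i=7, j=16: x = 7·27 + 16 = 205.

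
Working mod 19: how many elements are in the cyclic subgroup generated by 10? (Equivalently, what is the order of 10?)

18

The order of 10 must divide p − 1 = 18 = 2 · 3^2.
Divisors: 1, 2, 3, 6, 9, 18.
Check each in increasing order: 10^1 ≡ 10;  10^2 ≡ 5;  10^3 ≡ 12;  10^6 ≡ 11;  10^9 ≡ 18;  10^18 ≡ 1.
Smallest exponent giving 1 is 18.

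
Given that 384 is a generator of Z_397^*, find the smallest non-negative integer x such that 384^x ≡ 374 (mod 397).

4

Successive powers of 384 modulo 397:
  384^0=1  384^1=384  384^2=169  384^3=185  384^4=374
So 384^4 ≡ 374 (mod 397), giving x = 4.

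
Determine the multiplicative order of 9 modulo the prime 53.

The order of 9 must divide p − 1 = 52 = 2^2 · 13.
Divisors: 1, 2, 4, 13, 26, 52.
Check each in increasing order: 9^1 ≡ 9;  9^2 ≡ 28;  9^4 ≡ 42;  9^13 ≡ 52;  9^26 ≡ 1.
Smallest exponent giving 1 is 26.

26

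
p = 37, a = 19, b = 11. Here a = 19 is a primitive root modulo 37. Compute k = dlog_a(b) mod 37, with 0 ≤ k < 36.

6

Successive powers of 19 modulo 37:
  19^0=1  19^1=19  19^2=28  19^3=14  19^4=7  19^5=22
  19^6=11
So 19^6 ≡ 11 (mod 37), giving k = 6.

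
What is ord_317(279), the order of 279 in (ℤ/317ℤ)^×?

158

The order of 279 must divide p − 1 = 316 = 2^2 · 79.
Divisors: 1, 2, 4, 79, 158, 316.
Check each in increasing order: 279^1 ≡ 279;  279^2 ≡ 176;  279^4 ≡ 227;  279^79 ≡ 316;  279^158 ≡ 1.
Smallest exponent giving 1 is 158.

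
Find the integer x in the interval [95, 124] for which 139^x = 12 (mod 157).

104

Compute 139^95 mod 157 = 24, then multiply by 139 repeatedly:
  139^95=24  139^96=39  139^97=83  139^98=76  139^99=45
  139^100=132  139^101=136  139^102=64  139^103=104  139^104=12
Found 12 at exponent 104.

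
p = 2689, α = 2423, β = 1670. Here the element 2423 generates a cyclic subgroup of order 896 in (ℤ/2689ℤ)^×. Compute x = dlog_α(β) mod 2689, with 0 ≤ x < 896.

269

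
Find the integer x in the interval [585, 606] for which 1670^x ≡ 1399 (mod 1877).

591

Compute 1670^585 mod 1877 = 1542, then multiply by 1670 repeatedly:
  1670^585=1542  1670^586=1773  1670^587=881  1670^588=1579  1670^589=1622
  1670^590=229  1670^591=1399
Found 1399 at exponent 591.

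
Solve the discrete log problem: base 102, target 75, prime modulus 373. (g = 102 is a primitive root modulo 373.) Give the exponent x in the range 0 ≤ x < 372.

Baby-step giant-step with m = ceil(sqrt(372)) = 20.
Baby table (102^j mod 373 for j=0..19):
  0:1  1:102  2:333  3:23  4:108  5:199  6:156  7:246
  8:101  9:231  10:63  11:85  12:91  13:330  14:90  15:228
  16:130  17:205  18:22  19:6
Giant step factor: 102^(-20) ≡ 270 (mod 373).
Scan 75·270^i mod 373 for i = 0, 1, …:
  i=0: 75   i=1: 108
Match at i=1, j=4: x = 1·20 + 4 = 24.

24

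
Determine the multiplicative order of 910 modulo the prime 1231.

The order of 910 must divide p − 1 = 1230 = 2 · 3 · 5 · 41.
Divisors: 1, 2, 3, 5, 6, 10, 15, 30, 41, 82, 123, 205, 246, 410, 615, 1230.
Check each in increasing order: 910^1 ≡ 910;  910^2 ≡ 868;  910^3 ≡ 809;  910^5 ≡ 542;  910^6 ≡ 820;  910^10 ≡ 786;  910^15 ≡ 86;  910^30 ≡ 10;  910^41 ≡ 490;  910^82 ≡ 55;  910^123 ≡ 1099;  910^205 ≡ 126;  910^246 ≡ 190;  910^410 ≡ 1104;  910^615 ≡ 1.
Smallest exponent giving 1 is 615.

615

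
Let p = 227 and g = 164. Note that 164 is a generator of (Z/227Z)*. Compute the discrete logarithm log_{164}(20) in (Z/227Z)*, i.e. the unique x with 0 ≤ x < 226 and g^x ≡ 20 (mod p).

Baby-step giant-step with m = ceil(sqrt(226)) = 16.
Baby table (164^j mod 227 for j=0..15):
  0:1  1:164  2:110  3:107  4:69  5:193  6:99  7:119
  8:221  9:151  10:21  11:39  12:40  13:204  14:87  15:194
Giant step factor: 164^(-16) ≡ 82 (mod 227).
Scan 20·82^i mod 227 for i = 0, 1, …:
  i=0: 20   i=1: 51   i=2: 96   i=3: 154
  i=4: 143   i=5: 149   i=6: 187   i=7: 125
  i=8: 35   i=9: 146   i=10: 168   i=11: 156
  i=12: 80   i=13: 204
Match at i=13, j=13: x = 13·16 + 13 = 221.

221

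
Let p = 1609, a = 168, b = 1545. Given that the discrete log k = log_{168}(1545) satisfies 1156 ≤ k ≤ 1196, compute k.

Compute 168^1156 mod 1609 = 1112, then multiply by 168 repeatedly:
  168^1156=1112  168^1157=172  168^1158=1543  168^1159=175  168^1160=438
  168^1161=1179  168^1162=165  168^1163=367  168^1164=514  168^1165=1075
  168^1166=392  168^1167=1496  168^1168=324  168^1169=1335  168^1170=629
  168^1171=1087  168^1172=799  168^1173=685  168^1174=841  168^1175=1305
  168^1176=416  168^1177=701  168^1178=311  168^1179=760  168^1180=569
  168^1181=661  168^1182=27  168^1183=1318  168^1184=991  168^1185=761
  168^1186=737  168^1187=1532  168^1188=1545
Found 1545 at exponent 1188.

1188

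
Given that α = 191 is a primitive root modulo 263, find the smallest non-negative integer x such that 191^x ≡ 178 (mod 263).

Baby-step giant-step with m = ceil(sqrt(262)) = 17.
Baby table (191^j mod 263 for j=0..16):
  0:1  1:191  2:187  3:212  4:253  5:194  6:234  7:247
  8:100  9:164  10:27  11:160  12:52  13:201  14:256  15:241
  16:6
Giant step factor: 191^(-17) ≡ 14 (mod 263).
Scan 178·14^i mod 263 for i = 0, 1, …:
  i=0: 178   i=1: 125   i=2: 172   i=3: 41
  i=4: 48   i=5: 146   i=6: 203   i=7: 212
Match at i=7, j=3: x = 7·17 + 3 = 122.

122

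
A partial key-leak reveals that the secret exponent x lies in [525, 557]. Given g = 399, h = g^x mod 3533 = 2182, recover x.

Compute 399^525 mod 3533 = 3223, then multiply by 399 repeatedly:
  399^525=3223  399^526=3498  399^527=167  399^528=3039  399^529=742
  399^530=2819  399^531=1287  399^532=1228  399^533=2418  399^534=273
  399^535=2937  399^536=2440  399^537=1985  399^538=623  399^539=1267
  399^540=314  399^541=1631  399^542=697  399^543=2529  399^544=2166
  399^545=2182
Found 2182 at exponent 545.

545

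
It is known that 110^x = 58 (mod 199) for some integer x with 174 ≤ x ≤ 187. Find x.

176

Compute 110^174 mod 199 = 172, then multiply by 110 repeatedly:
  110^174=172  110^175=15  110^176=58
Found 58 at exponent 176.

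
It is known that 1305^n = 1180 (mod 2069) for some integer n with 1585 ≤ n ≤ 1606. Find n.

1598

Compute 1305^1585 mod 2069 = 1590, then multiply by 1305 repeatedly:
  1305^1585=1590  1305^1586=1812  1305^1587=1862  1305^1588=904  1305^1589=390
  1305^1590=2045  1305^1591=1784  1305^1592=495  1305^1593=447  1305^1594=1946
  1305^1595=867  1305^1596=1761  1305^1597=1515  1305^1598=1180
Found 1180 at exponent 1598.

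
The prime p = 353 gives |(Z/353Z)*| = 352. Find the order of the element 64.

The order of 64 must divide p − 1 = 352 = 2^5 · 11.
Divisors: 1, 2, 4, 8, 11, 16, 22, 32, 44, 88, 176, 352.
Check each in increasing order: 64^1 ≡ 64;  64^2 ≡ 213;  64^4 ≡ 185;  64^8 ≡ 337;  64^11 ≡ 42;  64^16 ≡ 256;  64^22 ≡ 352;  64^32 ≡ 231;  64^44 ≡ 1.
Smallest exponent giving 1 is 44.

44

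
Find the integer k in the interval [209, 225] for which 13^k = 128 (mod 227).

Compute 13^209 mod 227 = 18, then multiply by 13 repeatedly:
  13^209=18  13^210=7  13^211=91  13^212=48  13^213=170
  13^214=167  13^215=128
Found 128 at exponent 215.

215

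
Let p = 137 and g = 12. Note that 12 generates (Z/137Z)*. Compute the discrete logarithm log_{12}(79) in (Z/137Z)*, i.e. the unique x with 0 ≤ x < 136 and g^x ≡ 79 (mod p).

Successive powers of 12 modulo 137:
  12^0=1  12^1=12  12^2=7  12^3=84  12^4=49  12^5=40
  12^6=69  12^7=6  12^8=72  12^9=42  12^10=93  12^11=20
  12^12=103  12^13=3  12^14=36  12^15=21  12^16=115  12^17=10
  12^18=120  12^19=70  12^20=18  12^21=79
So 12^21 ≡ 79 (mod 137), giving x = 21.

21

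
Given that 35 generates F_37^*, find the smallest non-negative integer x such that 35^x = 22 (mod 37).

13

Successive powers of 35 modulo 37:
  35^0=1  35^1=35  35^2=4  35^3=29  35^4=16  35^5=5
  35^6=27  35^7=20  35^8=34  35^9=6  35^10=25  35^11=24
  35^12=26  35^13=22
So 35^13 ≡ 22 (mod 37), giving x = 13.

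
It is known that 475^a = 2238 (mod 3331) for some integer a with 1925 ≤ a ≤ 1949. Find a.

1935

Compute 475^1925 mod 3331 = 1735, then multiply by 475 repeatedly:
  475^1925=1735  475^1926=1368  475^1927=255  475^1928=1209  475^1929=1343
  475^1930=1704  475^1931=3298  475^1932=980  475^1933=2491  475^1934=720
  475^1935=2238
Found 2238 at exponent 1935.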